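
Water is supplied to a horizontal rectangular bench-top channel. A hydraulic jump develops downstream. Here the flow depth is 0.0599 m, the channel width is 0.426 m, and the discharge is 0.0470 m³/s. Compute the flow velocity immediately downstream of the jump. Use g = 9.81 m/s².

V₂ = 0.628 m/s

q = Q/b = 0.0470/0.426 = 0.110 m²/s; V₁ = q/y₁ = 1.84 m/s. Fr₁ = V₁/√(g·y₁) = 2.40.
From the momentum equation for a rectangular channel, y₂/y₁ = ½[√(1 + 8Fr₁²) − 1] = ½[√47.19 − 1] = 2.93.
y₂ = 2.93 × 0.0599 = 0.176 m.
V₂ = q/y₂ = 0.110/0.176 = 0.628 m/s.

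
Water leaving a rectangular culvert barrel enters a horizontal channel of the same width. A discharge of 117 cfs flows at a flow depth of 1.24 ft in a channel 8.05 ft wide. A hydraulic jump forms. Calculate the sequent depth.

y₂ = 2.69 ft

q = Q/b = 117/8.05 = 14.5 ft²/s; V₁ = q/y₁ = 11.7 ft/s. Fr₁ = V₁/√(g·y₁) = 1.85.
By Bélanger, y₂/y₁ = ½[√(1 + 8Fr₁²) − 1] = ½[√28.53 − 1] = 2.17.
y₂ = 2.17 × 1.24 = 2.69 ft.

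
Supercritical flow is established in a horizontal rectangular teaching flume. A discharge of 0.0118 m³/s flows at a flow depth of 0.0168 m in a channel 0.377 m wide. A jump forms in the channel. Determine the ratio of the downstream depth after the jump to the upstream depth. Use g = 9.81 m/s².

y₂/y₁ = 6.01

q = Q/b = 0.0118/0.377 = 0.0313 m²/s; V₁ = q/y₁ = 1.86 m/s. Fr₁ = V₁/√(g·y₁) = 4.59.
Bélanger equation: y₂/y₁ = ½[√(1 + 8Fr₁²) − 1] = ½[√169.5 − 1] = 6.01.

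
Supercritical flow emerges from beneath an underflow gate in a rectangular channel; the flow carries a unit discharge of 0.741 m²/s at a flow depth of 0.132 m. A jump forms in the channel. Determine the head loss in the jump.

V₁ = q/y₁ = 0.741/0.132 = 5.61 m/s. Fr₁ = V₁/√(g·y₁) = 5.61/√(9.81×0.132) = 4.93.
From the momentum equation for a rectangular channel, y₂/y₁ = ½[√(1 + 8Fr₁²) − 1] = ½[√195.7 − 1] = 6.49.
y₂ = 6.49 × 0.132 = 0.857 m.
Head loss: ΔE = (y₂ − y₁)³/(4y₁y₂) = (0.857 − 0.132)³/(4×0.132×0.857) = 0.381/0.453 = 0.843 m.

ΔE = 0.843 m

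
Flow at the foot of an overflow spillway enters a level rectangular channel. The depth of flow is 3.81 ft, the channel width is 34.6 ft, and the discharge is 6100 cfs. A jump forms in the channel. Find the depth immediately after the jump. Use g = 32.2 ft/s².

q = Q/b = 6100/34.6 = 176 ft²/s; V₁ = q/y₁ = 46.3 ft/s. Fr₁ = V₁/√(g·y₁) = 4.18.
Bélanger equation: y₂/y₁ = ½[√(1 + 8Fr₁²) − 1] = ½[√140.6 − 1] = 5.43.
y₂ = 5.43 × 3.81 = 20.7 ft.

y₂ = 20.7 ft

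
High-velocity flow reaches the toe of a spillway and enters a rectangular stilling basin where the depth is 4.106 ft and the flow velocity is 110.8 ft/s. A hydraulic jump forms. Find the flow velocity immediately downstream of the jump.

V₂ = 8.434 ft/s

Fr₁ = V₁/√(g·y₁) = 110.8/√(32.2×4.106) = 9.636.
Bélanger equation: y₂/y₁ = ½[√(1 + 8Fr₁²) − 1] = ½[√743.84 − 1] = 13.14.
y₂ = 13.14 × 4.106 = 53.94 ft.
q = V₁·y₁ = 110.8 × 4.106 = 454.9 ft²/s.
V₂ = q/y₂ = 454.9/53.94 = 8.434 ft/s.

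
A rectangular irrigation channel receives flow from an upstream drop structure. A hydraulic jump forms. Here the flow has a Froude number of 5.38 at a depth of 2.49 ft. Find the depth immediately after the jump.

y₂ = 17.7 ft

Fr₁ = 5.38 (given).
Conjugate-depth relation: y₂/y₁ = ½[√(1 + 8Fr₁²) − 1] = ½[√232.6 − 1] = 7.12.
y₂ = 7.12 × 2.49 = 17.7 ft.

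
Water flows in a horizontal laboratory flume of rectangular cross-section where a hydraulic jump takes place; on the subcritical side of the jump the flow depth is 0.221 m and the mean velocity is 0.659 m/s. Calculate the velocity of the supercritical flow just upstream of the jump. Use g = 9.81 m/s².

Fr₂ = V₂/√(g·y₂) = 0.659/√(9.81×0.221) = 0.448.
From the momentum equation (using Fr₂), y₁/y₂ = ½[√(1 + 8Fr₂²) − 1] = ½[√2.603 − 1] = 0.307.
y₁ = 0.307 × 0.221 = 0.0678 m.
V₁ = q/y₁ = 0.146/0.0678 = 2.15 m/s.

V₁ = 2.15 m/s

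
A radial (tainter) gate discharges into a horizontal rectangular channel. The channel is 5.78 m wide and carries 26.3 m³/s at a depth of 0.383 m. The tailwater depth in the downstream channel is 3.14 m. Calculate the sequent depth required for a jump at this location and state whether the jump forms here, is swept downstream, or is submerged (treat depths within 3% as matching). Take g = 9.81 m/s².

y₂ = 3.13 m; the jump forms here

q = Q/b = 26.3/5.78 = 4.55 m²/s; V₁ = q/y₁ = 11.9 m/s. Fr₁ = V₁/√(g·y₁) = 6.13.
Conjugate-depth relation: y₂/y₁ = ½[√(1 + 8Fr₁²) − 1] = ½[√301.5 − 1] = 8.18.
y₂ = 8.18 × 0.383 = 3.13 m.
Tailwater y_tw = 3.14 m: y_tw ≈ y₂, so the jump forms here.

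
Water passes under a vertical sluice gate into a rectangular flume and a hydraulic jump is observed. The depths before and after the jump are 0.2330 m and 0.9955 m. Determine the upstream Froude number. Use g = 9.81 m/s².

For a rectangular channel the momentum equation gives q² = ½·g·y₁·y₂·(y₁ + y₂) = ½×9.81×0.2330×0.9955×1.229 = 1.398.
q = √1.398 = 1.182 m²/s.
V₁ = q/y₁ = 5.074 m/s; Fr₁ = V₁/√(g·y₁) = 3.356.

Fr₁ = 3.356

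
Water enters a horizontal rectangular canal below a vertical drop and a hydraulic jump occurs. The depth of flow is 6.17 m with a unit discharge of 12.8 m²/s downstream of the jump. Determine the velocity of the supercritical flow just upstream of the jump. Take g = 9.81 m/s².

V₁ = 16.4 m/s

V₂ = q/y₂ = 12.8/6.17 = 2.07 m/s; Fr₂ = V₂/√(g·y₂) = 0.267.
Since the conjugate-depth ratio holds either way, y₁/y₂ = ½[√(1 + 8Fr₂²) − 1] = ½[√1.569 − 1] = 0.126.
y₁ = 0.126 × 6.17 = 0.779 m.
V₁ = q/y₁ = 12.8/0.779 = 16.4 m/s.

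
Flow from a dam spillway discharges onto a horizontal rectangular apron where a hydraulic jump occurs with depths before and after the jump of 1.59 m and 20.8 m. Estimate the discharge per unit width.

q = 60.3 m²/s

For a rectangular channel the momentum equation gives q² = ½·g·y₁·y₂·(y₁ + y₂) = ½×9.81×1.59×20.8×22.4 = 3632.
q = √3632 = 60.3 m²/s.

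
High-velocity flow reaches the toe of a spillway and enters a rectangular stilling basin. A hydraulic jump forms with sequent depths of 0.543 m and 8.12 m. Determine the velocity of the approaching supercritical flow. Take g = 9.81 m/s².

For a rectangular channel the momentum equation gives q² = ½·g·y₁·y₂·(y₁ + y₂) = ½×9.81×0.543×8.12×8.66 = 187.
q = √187 = 13.7 m²/s.
V₁ = q/y₁ = 13.7/0.543 = 25.2 m/s.

V₁ = 25.2 m/s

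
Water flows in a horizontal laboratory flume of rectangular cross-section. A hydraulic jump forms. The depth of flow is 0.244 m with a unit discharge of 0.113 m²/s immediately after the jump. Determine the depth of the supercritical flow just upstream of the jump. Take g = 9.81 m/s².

V₂ = q/y₂ = 0.113/0.244 = 0.463 m/s; Fr₂ = V₂/√(g·y₂) = 0.299.
Since the conjugate-depth ratio holds either way, y₁/y₂ = ½[√(1 + 8Fr₂²) − 1] = ½[√1.717 − 1] = 0.155.
y₁ = 0.155 × 0.244 = 0.0379 m.

y₁ = 0.0379 m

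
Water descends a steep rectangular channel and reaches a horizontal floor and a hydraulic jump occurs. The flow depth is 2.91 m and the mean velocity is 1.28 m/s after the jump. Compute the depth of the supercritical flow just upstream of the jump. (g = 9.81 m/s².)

Fr₂ = V₂/√(g·y₂) = 1.28/√(9.81×2.91) = 0.240.
Applying the sequent-depth relation in reverse, y₁/y₂ = ½[√(1 + 8Fr₂²) − 1] = ½[√1.459 − 1] = 0.104.
y₁ = 0.104 × 2.91 = 0.303 m.

y₁ = 0.303 m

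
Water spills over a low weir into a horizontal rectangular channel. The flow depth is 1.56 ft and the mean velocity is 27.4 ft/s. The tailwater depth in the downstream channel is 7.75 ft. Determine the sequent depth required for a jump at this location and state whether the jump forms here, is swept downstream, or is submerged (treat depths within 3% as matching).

y₂ = 7.78 ft; the jump forms here

Fr₁ = V₁/√(g·y₁) = 27.4/√(32.2×1.56) = 3.87.
Sequent-depth ratio: y₂/y₁ = ½[√(1 + 8Fr₁²) − 1] = ½[√120.6 − 1] = 4.99.
y₂ = 4.99 × 1.56 = 7.78 ft.
Tailwater y_tw = 7.75 ft: y_tw ≈ y₂, so the jump forms here.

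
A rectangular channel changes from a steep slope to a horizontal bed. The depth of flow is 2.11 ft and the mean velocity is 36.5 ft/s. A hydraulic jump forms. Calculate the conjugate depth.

Fr₁ = V₁/√(g·y₁) = 36.5/√(32.2×2.11) = 4.43.
From the momentum equation for a rectangular channel, y₂/y₁ = ½[√(1 + 8Fr₁²) − 1] = ½[√157.9 − 1] = 5.78.
y₂ = 5.78 × 2.11 = 12.2 ft.

y₂ = 12.2 ft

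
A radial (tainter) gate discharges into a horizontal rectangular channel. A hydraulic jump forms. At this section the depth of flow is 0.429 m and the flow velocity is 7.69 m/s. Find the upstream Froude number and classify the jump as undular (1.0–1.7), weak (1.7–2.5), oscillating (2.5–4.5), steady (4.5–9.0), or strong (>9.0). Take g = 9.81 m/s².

Fr₁ = V₁/√(g·y₁) = 7.69/√(9.81×0.429) = 3.75.
Fr₁ = 3.75 lies in the oscillating range.

Fr₁ = 3.75; oscillating jump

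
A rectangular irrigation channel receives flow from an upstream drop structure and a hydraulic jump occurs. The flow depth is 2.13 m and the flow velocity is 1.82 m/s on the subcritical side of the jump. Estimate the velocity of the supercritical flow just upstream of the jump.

Fr₂ = V₂/√(g·y₂) = 1.82/√(9.81×2.13) = 0.398.
Since the conjugate-depth ratio holds either way, y₁/y₂ = ½[√(1 + 8Fr₂²) − 1] = ½[√2.268 − 1] = 0.253.
y₁ = 0.253 × 2.13 = 0.539 m.
V₁ = q/y₁ = 3.88/0.539 = 7.19 m/s.

V₁ = 7.19 m/s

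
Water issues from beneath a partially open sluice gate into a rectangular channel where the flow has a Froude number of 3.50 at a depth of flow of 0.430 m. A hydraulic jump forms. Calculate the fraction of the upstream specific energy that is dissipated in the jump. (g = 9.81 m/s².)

Fr₁ = 3.50 (given).
Conjugate-depth relation: y₂/y₁ = ½[√(1 + 8Fr₁²) − 1] = ½[√99.00 − 1] = 4.47.
y₂ = 4.47 × 0.430 = 1.92 m.
E₁ = y₁(1 + Fr₁²/2) = 0.430×(1 + 3.50²/2) = 3.06 m. ΔE = (y₂ − y₁)³/(4y₁y₂) = 1.01 m. ΔE/E₁ = 1.01/3.06 = 0.329.

ΔE/E₁ = 0.329 (32.9%)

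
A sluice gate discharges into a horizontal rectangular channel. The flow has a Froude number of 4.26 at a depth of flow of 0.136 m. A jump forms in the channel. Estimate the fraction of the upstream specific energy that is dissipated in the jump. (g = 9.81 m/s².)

Fr₁ = 4.26 (given).
By Bélanger, y₂/y₁ = ½[√(1 + 8Fr₁²) − 1] = ½[√146.2 − 1] = 5.55.
y₂ = 5.55 × 0.136 = 0.754 m.
E₁ = y₁(1 + Fr₁²/2) = 0.136×(1 + 4.26²/2) = 1.37 m. ΔE = (y₂ − y₁)³/(4y₁y₂) = 0.576 m. ΔE/E₁ = 0.576/1.37 = 0.420.

ΔE/E₁ = 0.420 (42.0%)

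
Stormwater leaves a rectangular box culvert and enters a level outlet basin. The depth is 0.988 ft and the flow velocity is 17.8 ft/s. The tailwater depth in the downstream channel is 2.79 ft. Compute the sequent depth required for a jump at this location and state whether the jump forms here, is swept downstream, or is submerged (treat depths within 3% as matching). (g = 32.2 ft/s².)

y₂ = 3.94 ft; the jump is swept downstream

Fr₁ = V₁/√(g·y₁) = 17.8/√(32.2×0.988) = 3.16.
Sequent-depth ratio: y₂/y₁ = ½[√(1 + 8Fr₁²) − 1] = ½[√80.67 − 1] = 3.99.
y₂ = 3.99 × 0.988 = 3.94 ft.
Tailwater y_tw = 2.79 ft: y_tw < y₂, so the jump is swept downstream.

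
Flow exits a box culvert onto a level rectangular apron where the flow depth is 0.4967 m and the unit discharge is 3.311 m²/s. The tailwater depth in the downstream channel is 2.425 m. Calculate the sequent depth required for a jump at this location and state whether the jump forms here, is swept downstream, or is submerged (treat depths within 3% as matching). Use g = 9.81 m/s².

y₂ = 1.887 m; the jump is submerged

V₁ = q/y₁ = 3.311/0.4967 = 6.666 m/s. Fr₁ = V₁/√(g·y₁) = 6.666/√(9.81×0.4967) = 3.020.
By Bélanger, y₂/y₁ = ½[√(1 + 8Fr₁²) − 1] = ½[√73.955 − 1] = 3.800.
y₂ = 3.800 × 0.4967 = 1.887 m.
Tailwater y_tw = 2.425 m: y_tw > y₂, so the jump is submerged.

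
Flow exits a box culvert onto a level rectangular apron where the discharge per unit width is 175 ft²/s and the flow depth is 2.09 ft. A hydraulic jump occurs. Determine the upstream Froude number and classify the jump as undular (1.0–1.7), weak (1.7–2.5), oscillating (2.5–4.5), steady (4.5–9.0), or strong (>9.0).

V₁ = q/y₁ = 175/2.09 = 83.7 ft/s. Fr₁ = V₁/√(g·y₁) = 83.7/√(32.2×2.09) = 10.2.
Fr₁ = 10.2 lies in the strong range.

Fr₁ = 10.2; strong jump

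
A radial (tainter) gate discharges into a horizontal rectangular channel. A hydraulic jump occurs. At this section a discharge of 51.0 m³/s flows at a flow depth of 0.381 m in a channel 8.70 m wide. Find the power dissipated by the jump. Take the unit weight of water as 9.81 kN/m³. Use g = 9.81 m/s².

q = Q/b = 51.0/8.70 = 5.86 m²/s; V₁ = q/y₁ = 15.4 m/s. Fr₁ = V₁/√(g·y₁) = 7.96.
Bélanger equation: y₂/y₁ = ½[√(1 + 8Fr₁²) − 1] = ½[√507.7 − 1] = 10.8.
y₂ = 10.8 × 0.381 = 4.10 m.
Head loss: ΔE = (y₂ − y₁)³/(4y₁y₂) = (4.10 − 0.381)³/(4×0.381×4.10) = 51.5/6.25 = 8.24 m.
P = γ·Q·ΔE = 9.81 × 51.0 × 8.24 = 4123 kW.

P = 4123 kW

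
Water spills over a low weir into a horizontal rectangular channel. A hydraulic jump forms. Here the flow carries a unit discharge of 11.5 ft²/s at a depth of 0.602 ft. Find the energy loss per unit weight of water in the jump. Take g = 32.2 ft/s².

ΔE = 2.69 ft

V₁ = q/y₁ = 11.5/0.602 = 19.1 ft/s. Fr₁ = V₁/√(g·y₁) = 19.1/√(32.2×0.602) = 4.34.
Sequent-depth ratio: y₂/y₁ = ½[√(1 + 8Fr₁²) − 1] = ½[√151.6 − 1] = 5.66.
y₂ = 5.66 × 0.602 = 3.41 ft.
V₂ = q/y₂ = 11.5/3.41 = 3.38 ft/s. E₁ = y₁ + V₁²/2g = 6.27 ft; E₂ = y₂ + V₂²/2g = 3.58 ft. ΔE = E₁ − E₂ = 2.69 ft.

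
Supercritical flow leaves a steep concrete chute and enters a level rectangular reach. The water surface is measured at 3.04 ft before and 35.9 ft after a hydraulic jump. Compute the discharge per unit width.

For a rectangular channel the momentum equation gives q² = ½·g·y₁·y₂·(y₁ + y₂) = ½×32.2×3.04×35.9×38.9 = 68421.
q = √68421 = 262 ft²/s.

q = 262 ft²/s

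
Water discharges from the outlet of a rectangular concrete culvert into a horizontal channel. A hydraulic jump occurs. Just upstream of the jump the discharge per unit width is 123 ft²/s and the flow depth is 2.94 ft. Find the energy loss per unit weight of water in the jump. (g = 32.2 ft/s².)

ΔE = 12.8 ft

V₁ = q/y₁ = 123/2.94 = 41.8 ft/s. Fr₁ = V₁/√(g·y₁) = 41.8/√(32.2×2.94) = 4.30.
Conjugate-depth relation: y₂/y₁ = ½[√(1 + 8Fr₁²) − 1] = ½[√148.9 − 1] = 5.60.
y₂ = 5.60 × 2.94 = 16.5 ft.
Head loss: ΔE = (y₂ − y₁)³/(4y₁y₂) = (16.5 − 2.94)³/(4×2.94×16.5) = 2476/194 = 12.8 ft.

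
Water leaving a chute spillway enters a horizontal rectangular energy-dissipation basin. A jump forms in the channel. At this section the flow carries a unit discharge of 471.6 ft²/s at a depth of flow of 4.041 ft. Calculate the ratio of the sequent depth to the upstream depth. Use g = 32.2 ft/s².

V₁ = q/y₁ = 471.6/4.041 = 116.7 ft/s. Fr₁ = V₁/√(g·y₁) = 116.7/√(32.2×4.041) = 10.23.
Bélanger equation: y₂/y₁ = ½[√(1 + 8Fr₁²) − 1] = ½[√838.37 − 1] = 13.98.

y₂/y₁ = 13.98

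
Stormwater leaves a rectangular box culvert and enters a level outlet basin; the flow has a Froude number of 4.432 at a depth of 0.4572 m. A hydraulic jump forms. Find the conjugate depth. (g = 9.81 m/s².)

y₂ = 2.646 m

Fr₁ = 4.432 (given).
From the momentum equation for a rectangular channel, y₂/y₁ = ½[√(1 + 8Fr₁²) − 1] = ½[√158.14 − 1] = 5.788.
y₂ = 5.788 × 0.4572 = 2.646 m.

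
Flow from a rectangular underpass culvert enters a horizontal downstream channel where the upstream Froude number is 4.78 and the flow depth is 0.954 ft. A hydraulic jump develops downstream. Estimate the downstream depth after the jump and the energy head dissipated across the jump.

Fr₁ = 4.78 (given).
Bélanger equation: y₂/y₁ = ½[√(1 + 8Fr₁²) − 1] = ½[√183.8 − 1] = 6.28.
y₂ = 6.28 × 0.954 = 5.99 ft.
V₁ = Fr₁·√(g·y₁) = 4.78×√(32.2×0.954) = 26.5 ft/s; q = V₁·y₁ = 25.3 ft²/s. V₂ = q/y₂ = 25.3/5.99 = 4.22 ft/s. E₁ = y₁ + V₁²/2g = 11.9 ft; E₂ = y₂ + V₂²/2g = 6.27 ft. ΔE = E₁ − E₂ = 5.59 ft.

y₂ = 5.99 ft; ΔE = 5.59 ft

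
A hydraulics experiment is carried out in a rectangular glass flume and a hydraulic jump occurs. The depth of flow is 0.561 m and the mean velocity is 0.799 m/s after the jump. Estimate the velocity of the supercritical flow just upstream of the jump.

Fr₂ = V₂/√(g·y₂) = 0.799/√(9.81×0.561) = 0.341.
From the momentum equation (using Fr₂), y₁/y₂ = ½[√(1 + 8Fr₂²) − 1] = ½[√1.928 − 1] = 0.194.
y₁ = 0.194 × 0.561 = 0.109 m.
V₁ = q/y₁ = 0.448/0.109 = 4.11 m/s.

V₁ = 4.11 m/s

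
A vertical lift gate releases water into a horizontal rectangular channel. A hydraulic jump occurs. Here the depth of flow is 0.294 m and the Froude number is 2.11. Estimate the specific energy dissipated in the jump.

ΔE = 0.103 m

Fr₁ = 2.11 (given).
From the momentum equation for a rectangular channel, y₂/y₁ = ½[√(1 + 8Fr₁²) − 1] = ½[√36.62 − 1] = 2.53.
y₂ = 2.53 × 0.294 = 0.743 m.
V₁ = Fr₁·√(g·y₁) = 2.11×√(9.81×0.294) = 3.58 m/s; q = V₁·y₁ = 1.05 m²/s. V₂ = q/y₂ = 1.05/0.743 = 1.42 m/s. E₁ = y₁ + V₁²/2g = 0.948 m; E₂ = y₂ + V₂²/2g = 0.845 m. ΔE = E₁ − E₂ = 0.103 m.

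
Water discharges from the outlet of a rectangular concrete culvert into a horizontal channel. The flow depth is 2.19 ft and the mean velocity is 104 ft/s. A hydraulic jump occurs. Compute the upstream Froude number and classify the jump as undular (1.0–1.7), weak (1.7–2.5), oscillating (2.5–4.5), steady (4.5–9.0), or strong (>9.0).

Fr₁ = 12.4; strong jump

Fr₁ = V₁/√(g·y₁) = 104/√(32.2×2.19) = 12.4.
Fr₁ = 12.4 lies in the strong range.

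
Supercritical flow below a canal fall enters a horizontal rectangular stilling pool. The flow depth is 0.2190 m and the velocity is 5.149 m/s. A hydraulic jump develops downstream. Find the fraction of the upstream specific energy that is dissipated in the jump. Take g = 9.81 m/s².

Fr₁ = V₁/√(g·y₁) = 5.149/√(9.81×0.2190) = 3.513.
By Bélanger, y₂/y₁ = ½[√(1 + 8Fr₁²) − 1] = ½[√99.724 − 1] = 4.493.
y₂ = 4.493 × 0.2190 = 0.9840 m.
E₁ = y₁ + V₁²/2g = 1.570 m. ΔE = (y₂ − y₁)³/(4y₁y₂) = 0.5194 m. ΔE/E₁ = 0.5194/1.570 = 0.331.

ΔE/E₁ = 0.331 (33.1%)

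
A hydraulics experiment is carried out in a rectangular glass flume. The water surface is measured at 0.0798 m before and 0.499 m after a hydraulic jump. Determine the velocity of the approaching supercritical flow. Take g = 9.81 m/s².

V₁ = 4.21 m/s

For a rectangular channel the momentum equation gives q² = ½·g·y₁·y₂·(y₁ + y₂) = ½×9.81×0.0798×0.499×0.579 = 0.113.
q = √0.113 = 0.336 m²/s.
V₁ = q/y₁ = 0.336/0.0798 = 4.21 m/s.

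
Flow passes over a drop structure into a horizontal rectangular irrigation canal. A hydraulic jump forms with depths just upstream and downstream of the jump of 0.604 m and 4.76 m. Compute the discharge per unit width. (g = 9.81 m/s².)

q = 8.70 m²/s

For a rectangular channel the momentum equation gives q² = ½·g·y₁·y₂·(y₁ + y₂) = ½×9.81×0.604×4.76×5.36 = 75.6.
q = √75.6 = 8.70 m²/s.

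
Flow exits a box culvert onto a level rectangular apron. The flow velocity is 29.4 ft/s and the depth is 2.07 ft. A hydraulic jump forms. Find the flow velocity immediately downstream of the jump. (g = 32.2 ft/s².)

Fr₁ = V₁/√(g·y₁) = 29.4/√(32.2×2.07) = 3.60.
Conjugate-depth relation: y₂/y₁ = ½[√(1 + 8Fr₁²) − 1] = ½[√104.7 − 1] = 4.62.
y₂ = 4.62 × 2.07 = 9.56 ft.
q = V₁·y₁ = 29.4 × 2.07 = 60.9 ft²/s.
V₂ = q/y₂ = 60.9/9.56 = 6.37 ft/s.

V₂ = 6.37 ft/s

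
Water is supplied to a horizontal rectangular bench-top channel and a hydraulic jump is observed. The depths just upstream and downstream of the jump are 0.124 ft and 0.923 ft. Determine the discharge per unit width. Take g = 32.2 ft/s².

q = 1.39 ft²/s

For a rectangular channel the momentum equation gives q² = ½·g·y₁·y₂·(y₁ + y₂) = ½×32.2×0.124×0.923×1.05 = 1.93.
q = √1.93 = 1.39 ft²/s.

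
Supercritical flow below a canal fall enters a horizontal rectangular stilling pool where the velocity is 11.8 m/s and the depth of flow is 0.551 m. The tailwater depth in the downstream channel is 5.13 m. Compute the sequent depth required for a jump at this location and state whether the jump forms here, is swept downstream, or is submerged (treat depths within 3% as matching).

Fr₁ = V₁/√(g·y₁) = 11.8/√(9.81×0.551) = 5.08.
By Bélanger, y₂/y₁ = ½[√(1 + 8Fr₁²) − 1] = ½[√207.1 − 1] = 6.70.
y₂ = 6.70 × 0.551 = 3.69 m.
Tailwater y_tw = 5.13 m: y_tw > y₂, so the jump is submerged.

y₂ = 3.69 m; the jump is submerged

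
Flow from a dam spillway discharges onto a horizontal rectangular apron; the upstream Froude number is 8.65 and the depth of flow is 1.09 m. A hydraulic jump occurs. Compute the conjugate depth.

Fr₁ = 8.65 (given).
By Bélanger, y₂/y₁ = ½[√(1 + 8Fr₁²) − 1] = ½[√599.6 − 1] = 11.7.
y₂ = 11.7 × 1.09 = 12.8 m.

y₂ = 12.8 m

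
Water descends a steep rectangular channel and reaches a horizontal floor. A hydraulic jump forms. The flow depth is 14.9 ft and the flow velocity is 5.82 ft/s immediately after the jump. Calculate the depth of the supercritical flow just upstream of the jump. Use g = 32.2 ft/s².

Fr₂ = V₂/√(g·y₂) = 5.82/√(32.2×14.9) = 0.266.
Since the conjugate-depth ratio holds either way, y₁/y₂ = ½[√(1 + 8Fr₂²) − 1] = ½[√1.565 − 1] = 0.125.
y₁ = 0.125 × 14.9 = 1.87 ft.

y₁ = 1.87 ft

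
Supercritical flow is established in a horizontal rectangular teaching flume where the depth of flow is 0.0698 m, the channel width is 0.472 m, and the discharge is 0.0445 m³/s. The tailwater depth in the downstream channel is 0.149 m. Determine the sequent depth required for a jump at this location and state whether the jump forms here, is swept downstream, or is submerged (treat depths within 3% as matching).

y₂ = 0.130 m; the jump is submerged

q = Q/b = 0.0445/0.472 = 0.0943 m²/s; V₁ = q/y₁ = 1.35 m/s. Fr₁ = V₁/√(g·y₁) = 1.63.
Sequent-depth ratio: y₂/y₁ = ½[√(1 + 8Fr₁²) − 1] = ½[√22.32 − 1] = 1.86.
y₂ = 1.86 × 0.0698 = 0.130 m.
Tailwater y_tw = 0.149 m: y_tw > y₂, so the jump is submerged.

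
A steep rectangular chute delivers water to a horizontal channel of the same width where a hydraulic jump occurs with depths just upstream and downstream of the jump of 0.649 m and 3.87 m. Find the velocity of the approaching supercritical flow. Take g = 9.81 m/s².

V₁ = 11.5 m/s

For a rectangular channel the momentum equation gives q² = ½·g·y₁·y₂·(y₁ + y₂) = ½×9.81×0.649×3.87×4.52 = 55.7.
q = √55.7 = 7.46 m²/s.
V₁ = q/y₁ = 7.46/0.649 = 11.5 m/s.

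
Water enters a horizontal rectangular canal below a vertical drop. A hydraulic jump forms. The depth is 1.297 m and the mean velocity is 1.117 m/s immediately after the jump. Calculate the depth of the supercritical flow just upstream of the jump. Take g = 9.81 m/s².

Fr₂ = V₂/√(g·y₂) = 1.117/√(9.81×1.297) = 0.3131.
The Bélanger relation is symmetric: y₁/y₂ = ½[√(1 + 8Fr₂²) − 1] = ½[√1.7845 − 1] = 0.1679.
y₁ = 0.1679 × 1.297 = 0.2178 m.

y₁ = 0.2178 m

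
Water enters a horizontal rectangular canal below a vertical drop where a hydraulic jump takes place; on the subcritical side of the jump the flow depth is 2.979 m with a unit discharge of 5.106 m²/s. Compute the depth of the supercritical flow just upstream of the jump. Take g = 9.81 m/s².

y₁ = 0.5112 m

V₂ = q/y₂ = 5.106/2.979 = 1.714 m/s; Fr₂ = V₂/√(g·y₂) = 0.3171.
Applying the sequent-depth relation in reverse, y₁/y₂ = ½[√(1 + 8Fr₂²) − 1] = ½[√1.8042 − 1] = 0.1716.
y₁ = 0.1716 × 2.979 = 0.5112 m.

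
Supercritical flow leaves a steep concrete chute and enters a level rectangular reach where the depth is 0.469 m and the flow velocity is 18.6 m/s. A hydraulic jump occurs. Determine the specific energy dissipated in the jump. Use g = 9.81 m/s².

ΔE = 12.5 m

Fr₁ = V₁/√(g·y₁) = 18.6/√(9.81×0.469) = 8.67.
Bélanger equation: y₂/y₁ = ½[√(1 + 8Fr₁²) − 1] = ½[√602.6 − 1] = 11.8.
y₂ = 11.8 × 0.469 = 5.52 m.
Head loss: ΔE = (y₂ − y₁)³/(4y₁y₂) = (5.52 − 0.469)³/(4×0.469×5.52) = 129/10.4 = 12.5 m.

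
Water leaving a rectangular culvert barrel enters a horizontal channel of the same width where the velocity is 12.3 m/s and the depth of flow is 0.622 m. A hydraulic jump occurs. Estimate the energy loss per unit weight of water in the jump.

Fr₁ = V₁/√(g·y₁) = 12.3/√(9.81×0.622) = 4.98.
Sequent-depth ratio: y₂/y₁ = ½[√(1 + 8Fr₁²) − 1] = ½[√199.4 − 1] = 6.56.
y₂ = 6.56 × 0.622 = 4.08 m.
Head loss: ΔE = (y₂ − y₁)³/(4y₁y₂) = (4.08 − 0.622)³/(4×0.622×4.08) = 41.4/10.2 = 4.07 m.

ΔE = 4.07 m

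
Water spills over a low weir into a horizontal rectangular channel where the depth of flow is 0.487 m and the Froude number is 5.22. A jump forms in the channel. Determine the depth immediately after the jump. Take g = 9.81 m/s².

y₂ = 3.36 m

Fr₁ = 5.22 (given).
Conjugate-depth relation: y₂/y₁ = ½[√(1 + 8Fr₁²) − 1] = ½[√219.0 − 1] = 6.90.
y₂ = 6.90 × 0.487 = 3.36 m.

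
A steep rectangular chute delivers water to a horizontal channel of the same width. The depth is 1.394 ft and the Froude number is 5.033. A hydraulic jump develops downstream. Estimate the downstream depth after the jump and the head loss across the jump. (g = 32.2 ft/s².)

Fr₁ = 5.033 (given).
Bélanger equation: y₂/y₁ = ½[√(1 + 8Fr₁²) − 1] = ½[√203.65 − 1] = 6.635.
y₂ = 6.635 × 1.394 = 9.250 ft.
V₁ = Fr₁·√(g·y₁) = 5.033×√(32.2×1.394) = 33.72 ft/s; q = V₁·y₁ = 47.01 ft²/s. V₂ = q/y₂ = 47.01/9.250 = 5.082 ft/s. E₁ = y₁ + V₁²/2g = 19.05 ft; E₂ = y₂ + V₂²/2g = 9.651 ft. ΔE = E₁ − E₂ = 9.399 ft.

y₂ = 9.250 ft; ΔE = 9.399 ft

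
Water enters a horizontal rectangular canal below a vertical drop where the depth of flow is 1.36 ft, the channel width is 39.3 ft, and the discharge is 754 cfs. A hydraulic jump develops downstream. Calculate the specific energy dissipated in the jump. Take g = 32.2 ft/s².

q = Q/b = 754/39.3 = 19.2 ft²/s; V₁ = q/y₁ = 14.1 ft/s. Fr₁ = V₁/√(g·y₁) = 2.13.
Conjugate-depth relation: y₂/y₁ = ½[√(1 + 8Fr₁²) − 1] = ½[√37.36 − 1] = 2.56.
y₂ = 2.56 × 1.36 = 3.48 ft.
V₂ = q/y₂ = 19.2/3.48 = 5.52 ft/s. E₁ = y₁ + V₁²/2g = 4.45 ft; E₂ = y₂ + V₂²/2g = 3.95 ft. ΔE = E₁ − E₂ = 0.501 ft.

ΔE = 0.501 ft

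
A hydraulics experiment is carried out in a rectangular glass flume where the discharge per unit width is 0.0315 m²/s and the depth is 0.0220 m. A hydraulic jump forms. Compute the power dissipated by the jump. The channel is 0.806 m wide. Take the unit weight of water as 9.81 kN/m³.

V₁ = q/y₁ = 0.0315/0.0220 = 1.43 m/s. Fr₁ = V₁/√(g·y₁) = 1.43/√(9.81×0.0220) = 3.08.
By Bélanger, y₂/y₁ = ½[√(1 + 8Fr₁²) − 1] = ½[√76.99 − 1] = 3.89.
y₂ = 3.89 × 0.0220 = 0.0855 m.
Head loss: ΔE = (y₂ − y₁)³/(4y₁y₂) = (0.0855 − 0.0220)³/(4×0.0220×0.0855) = 0.000256/0.00753 = 0.0341 m.
Q = q·b = 0.0315 × 0.806 = 0.0254 m³/s. P = γ·Q·ΔE = 9.81 × 0.0254 × 0.0341 = 0.00848 kW.

P = 0.00848 kW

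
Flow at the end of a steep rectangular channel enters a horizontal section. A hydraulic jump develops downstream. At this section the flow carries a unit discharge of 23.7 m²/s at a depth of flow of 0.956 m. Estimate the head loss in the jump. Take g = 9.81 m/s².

V₁ = q/y₁ = 23.7/0.956 = 24.8 m/s. Fr₁ = V₁/√(g·y₁) = 24.8/√(9.81×0.956) = 8.10.
Sequent-depth ratio: y₂/y₁ = ½[√(1 + 8Fr₁²) − 1] = ½[√525.3 − 1] = 11.0.
y₂ = 11.0 × 0.956 = 10.5 m.
V₂ = q/y₂ = 23.7/10.5 = 2.26 m/s. E₁ = y₁ + V₁²/2g = 32.3 m; E₂ = y₂ + V₂²/2g = 10.7 m. ΔE = E₁ − E₂ = 21.5 m.

ΔE = 21.5 m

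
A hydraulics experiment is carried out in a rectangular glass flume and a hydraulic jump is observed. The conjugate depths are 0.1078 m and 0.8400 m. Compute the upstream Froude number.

Fr₁ = 5.853

For a rectangular channel the momentum equation gives q² = ½·g·y₁·y₂·(y₁ + y₂) = ½×9.81×0.1078×0.8400×0.9478 = 0.4210.
q = √0.4210 = 0.6488 m²/s.
V₁ = q/y₁ = 6.019 m/s; Fr₁ = V₁/√(g·y₁) = 5.853.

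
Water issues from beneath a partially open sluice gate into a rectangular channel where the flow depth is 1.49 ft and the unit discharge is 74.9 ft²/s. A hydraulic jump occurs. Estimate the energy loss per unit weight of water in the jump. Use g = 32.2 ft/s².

ΔE = 25.8 ft

V₁ = q/y₁ = 74.9/1.49 = 50.3 ft/s. Fr₁ = V₁/√(g·y₁) = 50.3/√(32.2×1.49) = 7.26.
From the momentum equation for a rectangular channel, y₂/y₁ = ½[√(1 + 8Fr₁²) − 1] = ½[√422.3 − 1] = 9.78.
y₂ = 9.78 × 1.49 = 14.6 ft.
Head loss: ΔE = (y₂ − y₁)³/(4y₁y₂) = (14.6 − 1.49)³/(4×1.49×14.6) = 2236/86.8 = 25.8 ft.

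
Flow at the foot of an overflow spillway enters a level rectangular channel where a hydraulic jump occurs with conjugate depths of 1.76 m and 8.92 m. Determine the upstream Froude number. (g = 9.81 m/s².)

Fr₁ = 3.92

For a rectangular channel the momentum equation gives q² = ½·g·y₁·y₂·(y₁ + y₂) = ½×9.81×1.76×8.92×10.7 = 822.
q = √822 = 28.7 m²/s.
V₁ = q/y₁ = 16.3 m/s; Fr₁ = V₁/√(g·y₁) = 3.92.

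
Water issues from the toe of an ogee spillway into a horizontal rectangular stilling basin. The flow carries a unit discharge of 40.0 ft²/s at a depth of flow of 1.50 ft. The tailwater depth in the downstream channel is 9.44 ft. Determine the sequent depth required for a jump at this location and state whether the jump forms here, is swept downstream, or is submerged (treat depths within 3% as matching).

V₁ = q/y₁ = 40.0/1.50 = 26.7 ft/s. Fr₁ = V₁/√(g·y₁) = 26.7/√(32.2×1.50) = 3.84.
By Bélanger, y₂/y₁ = ½[√(1 + 8Fr₁²) − 1] = ½[√118.8 − 1] = 4.95.
y₂ = 4.95 × 1.50 = 7.42 ft.
Tailwater y_tw = 9.44 ft: y_tw > y₂, so the jump is submerged.

y₂ = 7.42 ft; the jump is submerged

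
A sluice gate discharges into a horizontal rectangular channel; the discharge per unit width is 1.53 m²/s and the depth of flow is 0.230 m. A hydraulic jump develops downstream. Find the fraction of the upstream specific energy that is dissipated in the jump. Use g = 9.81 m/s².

ΔE/E₁ = 0.438 (43.8%)

V₁ = q/y₁ = 1.53/0.230 = 6.65 m/s. Fr₁ = V₁/√(g·y₁) = 6.65/√(9.81×0.230) = 4.43.
By Bélanger, y₂/y₁ = ½[√(1 + 8Fr₁²) − 1] = ½[√157.9 − 1] = 5.78.
y₂ = 5.78 × 0.230 = 1.33 m.
E₁ = y₁ + V₁²/2g = 2.49 m. ΔE = (y₂ − y₁)³/(4y₁y₂) = 1.09 m. ΔE/E₁ = 1.09/2.49 = 0.438.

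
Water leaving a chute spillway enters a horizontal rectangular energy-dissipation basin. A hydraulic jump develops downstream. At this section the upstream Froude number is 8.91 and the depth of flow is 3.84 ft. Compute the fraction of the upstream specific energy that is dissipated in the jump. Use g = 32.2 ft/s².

ΔE/E₁ = 0.696 (69.6%)

Fr₁ = 8.91 (given).
By Bélanger, y₂/y₁ = ½[√(1 + 8Fr₁²) − 1] = ½[√636.1 − 1] = 12.1.
y₂ = 12.1 × 3.84 = 46.5 ft.
E₁ = y₁(1 + Fr₁²/2) = 3.84×(1 + 8.91²/2) = 156 ft. ΔE = (y₂ − y₁)³/(4y₁y₂) = 109 ft. ΔE/E₁ = 109/156 = 0.696.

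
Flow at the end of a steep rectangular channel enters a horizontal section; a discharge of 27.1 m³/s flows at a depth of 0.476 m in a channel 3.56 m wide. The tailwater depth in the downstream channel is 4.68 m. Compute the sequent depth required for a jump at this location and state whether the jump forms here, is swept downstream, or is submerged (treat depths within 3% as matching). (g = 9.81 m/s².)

y₂ = 4.75 m; the jump forms here

q = Q/b = 27.1/3.56 = 7.61 m²/s; V₁ = q/y₁ = 16.0 m/s. Fr₁ = V₁/√(g·y₁) = 7.40.
By Bélanger, y₂/y₁ = ½[√(1 + 8Fr₁²) − 1] = ½[√439.2 − 1] = 9.98.
y₂ = 9.98 × 0.476 = 4.75 m.
Tailwater y_tw = 4.68 m: y_tw ≈ y₂, so the jump forms here.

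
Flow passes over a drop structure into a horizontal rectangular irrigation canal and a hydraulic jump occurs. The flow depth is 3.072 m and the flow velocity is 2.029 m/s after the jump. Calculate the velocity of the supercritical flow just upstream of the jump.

V₁ = 9.085 m/s

Fr₂ = V₂/√(g·y₂) = 2.029/√(9.81×3.072) = 0.3696.
From the momentum equation (using Fr₂), y₁/y₂ = ½[√(1 + 8Fr₂²) − 1] = ½[√2.0929 − 1] = 0.2233.
y₁ = 0.2233 × 3.072 = 0.6861 m.
V₁ = q/y₁ = 6.233/0.6861 = 9.085 m/s.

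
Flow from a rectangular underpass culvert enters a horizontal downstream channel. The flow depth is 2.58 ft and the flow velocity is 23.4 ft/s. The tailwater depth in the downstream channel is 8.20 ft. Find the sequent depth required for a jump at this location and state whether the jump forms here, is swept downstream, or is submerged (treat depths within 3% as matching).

Fr₁ = V₁/√(g·y₁) = 23.4/√(32.2×2.58) = 2.57.
Sequent-depth ratio: y₂/y₁ = ½[√(1 + 8Fr₁²) − 1] = ½[√53.73 − 1] = 3.16.
y₂ = 3.16 × 2.58 = 8.17 ft.
Tailwater y_tw = 8.20 ft: y_tw ≈ y₂, so the jump forms here.

y₂ = 8.17 ft; the jump forms here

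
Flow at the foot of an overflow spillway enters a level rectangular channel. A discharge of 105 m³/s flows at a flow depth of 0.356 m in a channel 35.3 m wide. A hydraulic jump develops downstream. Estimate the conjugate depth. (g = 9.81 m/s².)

y₂ = 2.08 m

q = Q/b = 105/35.3 = 2.97 m²/s; V₁ = q/y₁ = 8.36 m/s. Fr₁ = V₁/√(g·y₁) = 4.47.
Sequent-depth ratio: y₂/y₁ = ½[√(1 + 8Fr₁²) − 1] = ½[√160.9 − 1] = 5.84.
y₂ = 5.84 × 0.356 = 2.08 m.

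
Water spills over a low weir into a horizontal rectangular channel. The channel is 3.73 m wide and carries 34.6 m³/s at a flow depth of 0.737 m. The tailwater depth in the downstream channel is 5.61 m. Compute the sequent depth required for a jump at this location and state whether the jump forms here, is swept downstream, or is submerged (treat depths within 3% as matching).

y₂ = 4.52 m; the jump is submerged

q = Q/b = 34.6/3.73 = 9.28 m²/s; V₁ = q/y₁ = 12.6 m/s. Fr₁ = V₁/√(g·y₁) = 4.68.
Sequent-depth ratio: y₂/y₁ = ½[√(1 + 8Fr₁²) − 1] = ½[√176.3 − 1] = 6.14.
y₂ = 6.14 × 0.737 = 4.52 m.
Tailwater y_tw = 5.61 m: y_tw > y₂, so the jump is submerged.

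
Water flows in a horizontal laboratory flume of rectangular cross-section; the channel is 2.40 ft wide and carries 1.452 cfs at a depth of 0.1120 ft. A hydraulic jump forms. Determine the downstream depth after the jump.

y₂ = 0.3980 ft

q = Q/b = 1.452/2.40 = 0.6050 ft²/s; V₁ = q/y₁ = 5.402 ft/s. Fr₁ = V₁/√(g·y₁) = 2.844.
Conjugate-depth relation: y₂/y₁ = ½[√(1 + 8Fr₁²) − 1] = ½[√65.728 − 1] = 3.554.
y₂ = 3.554 × 0.1120 = 0.3980 ft.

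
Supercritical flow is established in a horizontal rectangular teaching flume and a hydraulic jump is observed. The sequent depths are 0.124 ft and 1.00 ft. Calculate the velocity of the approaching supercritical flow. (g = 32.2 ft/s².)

V₁ = 12.1 ft/s

For a rectangular channel the momentum equation gives q² = ½·g·y₁·y₂·(y₁ + y₂) = ½×32.2×0.124×1.00×1.12 = 2.24.
q = √2.24 = 1.50 ft²/s.
V₁ = q/y₁ = 1.50/0.124 = 12.1 ft/s.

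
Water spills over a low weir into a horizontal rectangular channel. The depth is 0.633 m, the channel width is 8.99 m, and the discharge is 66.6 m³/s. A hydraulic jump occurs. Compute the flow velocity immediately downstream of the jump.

V₂ = 1.90 m/s

q = Q/b = 66.6/8.99 = 7.41 m²/s; V₁ = q/y₁ = 11.7 m/s. Fr₁ = V₁/√(g·y₁) = 4.70.
From the momentum equation for a rectangular channel, y₂/y₁ = ½[√(1 + 8Fr₁²) − 1] = ½[√177.5 − 1] = 6.16.
y₂ = 6.16 × 0.633 = 3.90 m.
V₂ = q/y₂ = 7.41/3.90 = 1.90 m/s.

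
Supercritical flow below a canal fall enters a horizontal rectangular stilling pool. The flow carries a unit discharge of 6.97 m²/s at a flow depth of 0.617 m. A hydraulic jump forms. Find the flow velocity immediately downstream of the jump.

V₂ = 1.88 m/s

V₁ = q/y₁ = 6.97/0.617 = 11.3 m/s. Fr₁ = V₁/√(g·y₁) = 11.3/√(9.81×0.617) = 4.59.
From the momentum equation for a rectangular channel, y₂/y₁ = ½[√(1 + 8Fr₁²) − 1] = ½[√169.7 − 1] = 6.01.
y₂ = 6.01 × 0.617 = 3.71 m.
V₂ = q/y₂ = 6.97/3.71 = 1.88 m/s.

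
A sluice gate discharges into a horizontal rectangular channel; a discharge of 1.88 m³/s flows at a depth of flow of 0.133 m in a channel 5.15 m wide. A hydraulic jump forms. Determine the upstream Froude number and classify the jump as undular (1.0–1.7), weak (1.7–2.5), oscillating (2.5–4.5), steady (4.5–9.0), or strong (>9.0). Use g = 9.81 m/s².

q = Q/b = 1.88/5.15 = 0.365 m²/s; V₁ = q/y₁ = 2.74 m/s. Fr₁ = V₁/√(g·y₁) = 2.40.
Fr₁ = 2.40 lies in the weak range.

Fr₁ = 2.40; weak jump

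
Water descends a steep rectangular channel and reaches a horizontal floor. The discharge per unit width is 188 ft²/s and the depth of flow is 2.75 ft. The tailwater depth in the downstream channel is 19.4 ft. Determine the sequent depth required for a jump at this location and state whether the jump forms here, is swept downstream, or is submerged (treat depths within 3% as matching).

y₂ = 26.9 ft; the jump is swept downstream

V₁ = q/y₁ = 188/2.75 = 68.4 ft/s. Fr₁ = V₁/√(g·y₁) = 68.4/√(32.2×2.75) = 7.26.
Sequent-depth ratio: y₂/y₁ = ½[√(1 + 8Fr₁²) − 1] = ½[√423.2 − 1] = 9.79.
y₂ = 9.79 × 2.75 = 26.9 ft.
Tailwater y_tw = 19.4 ft: y_tw < y₂, so the jump is swept downstream.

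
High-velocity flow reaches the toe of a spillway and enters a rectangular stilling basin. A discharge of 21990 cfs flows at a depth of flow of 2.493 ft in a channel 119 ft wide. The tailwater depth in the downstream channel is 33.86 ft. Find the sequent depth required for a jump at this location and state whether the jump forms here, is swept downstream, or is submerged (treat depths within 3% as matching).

q = Q/b = 21990/119 = 184.8 ft²/s; V₁ = q/y₁ = 74.12 ft/s. Fr₁ = V₁/√(g·y₁) = 8.273.
Conjugate-depth relation: y₂/y₁ = ½[√(1 + 8Fr₁²) − 1] = ½[√548.55 − 1] = 11.21.
y₂ = 11.21 × 2.493 = 27.95 ft.
Tailwater y_tw = 33.86 ft: y_tw > y₂, so the jump is submerged.

y₂ = 27.95 ft; the jump is submerged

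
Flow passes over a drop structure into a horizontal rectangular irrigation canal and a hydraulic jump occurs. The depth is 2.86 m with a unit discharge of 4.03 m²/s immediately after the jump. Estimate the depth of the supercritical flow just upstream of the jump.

y₁ = 0.360 m

V₂ = q/y₂ = 4.03/2.86 = 1.41 m/s; Fr₂ = V₂/√(g·y₂) = 0.266.
The Bélanger relation is symmetric: y₁/y₂ = ½[√(1 + 8Fr₂²) − 1] = ½[√1.566 − 1] = 0.126.
y₁ = 0.126 × 2.86 = 0.360 m.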